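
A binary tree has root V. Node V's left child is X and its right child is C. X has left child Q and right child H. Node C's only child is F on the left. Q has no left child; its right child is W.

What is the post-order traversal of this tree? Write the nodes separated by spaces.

W Q H X F C V

Post-order visits the left subtree, then the right subtree, then the node.
At V: go left to X.
  At X: go left to Q.
    At Q: no left child.
    At Q: go right to W.
      W is a leaf — visit W.
    Visit Q.
  At X: go right to H.
    H is a leaf — visit H.
  Visit X.
At V: go right to C.
  At C: go left to F.
    F is a leaf — visit F.
  At C: no right child.
  Visit C.
Visit V.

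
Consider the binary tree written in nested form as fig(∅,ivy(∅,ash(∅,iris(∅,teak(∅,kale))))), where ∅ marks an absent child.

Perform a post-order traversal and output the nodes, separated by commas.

Post-order visits the left subtree, then the right subtree, then the node.
At fig: no left child.
At fig: go right to ivy.
  At ivy: no left child.
  At ivy: go right to ash.
    At ash: no left child.
    At ash: go right to iris.
      At iris: no left child.
      At iris: go right to teak.
        At teak: no left child.
        At teak: go right to kale.
          kale is a leaf — visit kale.
        Visit teak.
      Visit iris.
    Visit ash.
  Visit ivy.
Visit fig.

kale, teak, iris, ash, ivy, fig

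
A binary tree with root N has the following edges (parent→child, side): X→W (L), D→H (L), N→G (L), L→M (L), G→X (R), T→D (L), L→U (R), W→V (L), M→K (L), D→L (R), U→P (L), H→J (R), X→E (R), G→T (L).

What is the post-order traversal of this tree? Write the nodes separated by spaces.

Post-order visits the left subtree, then the right subtree, then the node.
At N: go left to G.
  At G: go left to T.
    At T: go left to D.
      At D: go left to H.
        At H: no left child.
        At H: go right to J.
          J is a leaf — visit J.
        Visit H.
      At D: go right to L.
        At L: go left to M.
          At M: go left to K.
            K is a leaf — visit K.
          At M: no right child.
          Visit M.
        At L: go right to U.
          At U: go left to P.
            P is a leaf — visit P.
          At U: no right child.
          Visit U.
        Visit L.
      Visit D.
    At T: no right child.
    Visit T.
  At G: go right to X.
    At X: go left to W.
      At W: go left to V.
        V is a leaf — visit V.
      At W: no right child.
      Visit W.
    At X: go right to E.
      E is a leaf — visit E.
    Visit X.
  Visit G.
At N: no right child.
Visit N.

J H K M P U L D T V W E X G N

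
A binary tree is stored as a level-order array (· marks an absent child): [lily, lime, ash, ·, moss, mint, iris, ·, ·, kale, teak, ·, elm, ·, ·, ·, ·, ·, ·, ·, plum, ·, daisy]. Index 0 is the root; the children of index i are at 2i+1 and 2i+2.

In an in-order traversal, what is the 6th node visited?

daisy

In-order visits the left subtree, then the node, then the right subtree.
At lily: go left to lime.
  At lime: no left child.
  Visit lime.
  At lime: go right to moss.
    At moss: go left to kale.
      At kale: no left child.
      Visit kale.
      At kale: go right to plum.
        plum is a leaf — visit plum.
    Visit moss.
    At moss: go right to teak.
      At teak: no left child.
      Visit teak.
      At teak: go right to daisy.
        daisy is a leaf — visit daisy.
Visit lily.
At lily: go right to ash.
  At ash: go left to mint.
    At mint: no left child.
    Visit mint.
    At mint: go right to elm.
      elm is a leaf — visit elm.
  Visit ash.
  At ash: go right to iris.
    iris is a leaf — visit iris.
Full in-order sequence: lime, kale, plum, moss, teak, daisy, lily, mint, elm, ash, iris.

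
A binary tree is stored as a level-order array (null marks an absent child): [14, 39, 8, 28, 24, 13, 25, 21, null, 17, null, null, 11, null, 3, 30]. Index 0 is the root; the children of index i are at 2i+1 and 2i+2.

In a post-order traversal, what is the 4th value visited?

17

Post-order visits the left subtree, then the right subtree, then the node.
At 14: go left to 39.
  At 39: go left to 28.
    At 28: go left to 21.
      At 21: go left to 30.
        30 is a leaf — visit 30.
      At 21: no right child.
      Visit 21.
    At 28: no right child.
    Visit 28.
  At 39: go right to 24.
    At 24: go left to 17.
      17 is a leaf — visit 17.
    At 24: no right child.
    Visit 24.
  Visit 39.
At 14: go right to 8.
  At 8: go left to 13.
    At 13: no left child.
    At 13: go right to 11.
      11 is a leaf — visit 11.
    Visit 13.
  At 8: go right to 25.
    At 25: no left child.
    At 25: go right to 3.
      3 is a leaf — visit 3.
    Visit 25.
  Visit 8.
Visit 14.
Full post-order sequence: 30, 21, 28, 17, 24, 39, 11, 13, 3, 25, 8, 14.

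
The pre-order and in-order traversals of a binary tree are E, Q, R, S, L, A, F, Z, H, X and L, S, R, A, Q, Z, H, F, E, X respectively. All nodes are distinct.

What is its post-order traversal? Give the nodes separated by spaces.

The first element of pre-order is the root; it splits in-order into left and right subtrees.
Root E: left subtree has 8 nodes {L, S, R, A, Q, Z, H, F}, right has 1 {X}.
  Root Q: left subtree has 4 nodes {L, S, R, A}, right has 3 {Z, H, F}.
    Root R: left subtree has 2 nodes {L, S}, right has 1 {A}.
      Root S: left subtree has 1 node {L}, right has 0 { }.
    Root F: left subtree has 2 nodes {Z, H}, right has 0 { }.
      Root Z: left subtree has 0 nodes { }, right has 1 {H}.

L S A R H Z F Q X E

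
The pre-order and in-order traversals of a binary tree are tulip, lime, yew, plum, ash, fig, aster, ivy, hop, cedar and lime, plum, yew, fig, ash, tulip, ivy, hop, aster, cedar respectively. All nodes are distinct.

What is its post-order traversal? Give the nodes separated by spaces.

plum fig ash yew lime hop ivy cedar aster tulip

The first element of pre-order is the root; it splits in-order into left and right subtrees.
Root tulip: left subtree has 5 nodes {lime, plum, yew, fig, ash}, right has 4 {ivy, hop, aster, cedar}.
  Root lime: left subtree has 0 nodes { }, right has 4 {plum, yew, fig, ash}.
    Root yew: left subtree has 1 node {plum}, right has 2 {fig, ash}.
      Root ash: left subtree has 1 node {fig}, right has 0 { }.
  Root aster: left subtree has 2 nodes {ivy, hop}, right has 1 {cedar}.
    Root ivy: left subtree has 0 nodes { }, right has 1 {hop}.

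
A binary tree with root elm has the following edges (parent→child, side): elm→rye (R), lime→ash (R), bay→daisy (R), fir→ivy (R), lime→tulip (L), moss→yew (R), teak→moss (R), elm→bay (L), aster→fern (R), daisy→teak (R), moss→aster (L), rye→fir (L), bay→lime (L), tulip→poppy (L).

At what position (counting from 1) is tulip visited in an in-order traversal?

2

In-order visits the left subtree, then the node, then the right subtree.
At elm: go left to bay.
  At bay: go left to lime.
    At lime: go left to tulip.
      At tulip: go left to poppy.
        poppy is a leaf — visit poppy.
      Visit tulip.
      At tulip: no right child.
    Visit lime.
    At lime: go right to ash.
      ash is a leaf — visit ash.
  Visit bay.
  At bay: go right to daisy.
    At daisy: no left child.
    Visit daisy.
    At daisy: go right to teak.
      At teak: no left child.
      Visit teak.
      At teak: go right to moss.
        At moss: go left to aster.
          At aster: no left child.
          Visit aster.
          At aster: go right to fern.
            fern is a leaf — visit fern.
        Visit moss.
        At moss: go right to yew.
          yew is a leaf — visit yew.
Visit elm.
At elm: go right to rye.
  At rye: go left to fir.
    At fir: no left child.
    Visit fir.
    At fir: go right to ivy.
      ivy is a leaf — visit ivy.
  Visit rye.
  At rye: no right child.
Full in-order sequence: poppy, tulip, lime, ash, bay, daisy, teak, aster, fern, moss, yew, elm, fir, ivy, rye.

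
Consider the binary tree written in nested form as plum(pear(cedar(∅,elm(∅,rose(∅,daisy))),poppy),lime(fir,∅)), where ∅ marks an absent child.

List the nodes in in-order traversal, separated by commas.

cedar, elm, rose, daisy, pear, poppy, plum, fir, lime

In-order visits the left subtree, then the node, then the right subtree.
At plum: go left to pear.
  At pear: go left to cedar.
    At cedar: no left child.
    Visit cedar.
    At cedar: go right to elm.
      At elm: no left child.
      Visit elm.
      At elm: go right to rose.
        At rose: no left child.
        Visit rose.
        At rose: go right to daisy.
          daisy is a leaf — visit daisy.
  Visit pear.
  At pear: go right to poppy.
    poppy is a leaf — visit poppy.
Visit plum.
At plum: go right to lime.
  At lime: go left to fir.
    fir is a leaf — visit fir.
  Visit lime.
  At lime: no right child.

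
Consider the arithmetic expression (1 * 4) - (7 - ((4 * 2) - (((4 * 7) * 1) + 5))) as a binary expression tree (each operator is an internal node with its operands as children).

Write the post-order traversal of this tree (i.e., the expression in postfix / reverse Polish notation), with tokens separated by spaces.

1 4 * 7 4 2 * 4 7 * 1 * 5 + - - -

Post-order on an expression tree gives postfix notation: for each operator, emit left operand, right operand, then the operator.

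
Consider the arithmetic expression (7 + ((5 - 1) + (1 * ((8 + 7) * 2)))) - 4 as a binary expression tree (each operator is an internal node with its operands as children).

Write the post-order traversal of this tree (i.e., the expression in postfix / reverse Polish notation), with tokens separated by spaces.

7 5 1 - 1 8 7 + 2 * * + + 4 -

Post-order on an expression tree gives postfix notation: for each operator, emit left operand, right operand, then the operator.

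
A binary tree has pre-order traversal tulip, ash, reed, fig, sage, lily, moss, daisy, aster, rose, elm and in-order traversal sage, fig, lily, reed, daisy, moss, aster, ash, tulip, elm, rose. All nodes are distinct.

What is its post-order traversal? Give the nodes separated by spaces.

sage lily fig daisy aster moss reed ash elm rose tulip

The first element of pre-order is the root; it splits in-order into left and right subtrees.
Root tulip: left subtree has 8 nodes {sage, fig, lily, reed, daisy, moss, aster, ash}, right has 2 {elm, rose}.
  Root ash: left subtree has 7 nodes {sage, fig, lily, reed, daisy, moss, aster}, right has 0 { }.
    Root reed: left subtree has 3 nodes {sage, fig, lily}, right has 3 {daisy, moss, aster}.
      Root fig: left subtree has 1 node {sage}, right has 1 {lily}.
      Root moss: left subtree has 1 node {daisy}, right has 1 {aster}.
  Root rose: left subtree has 1 node {elm}, right has 0 { }.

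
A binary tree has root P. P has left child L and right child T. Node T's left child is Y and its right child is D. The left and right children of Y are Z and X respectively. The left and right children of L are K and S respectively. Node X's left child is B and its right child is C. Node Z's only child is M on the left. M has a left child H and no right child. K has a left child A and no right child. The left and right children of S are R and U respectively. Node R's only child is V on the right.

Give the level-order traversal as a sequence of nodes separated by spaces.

P L T K S Y D A R U Z X V M B C H

Level-order visits nodes level by level from the root, left to right within each level.
Level 0: P
Level 1: L, T
Level 2: K, S, Y, D
Level 3: A, R, U, Z, X
Level 4: V, M, B, C
Level 5: H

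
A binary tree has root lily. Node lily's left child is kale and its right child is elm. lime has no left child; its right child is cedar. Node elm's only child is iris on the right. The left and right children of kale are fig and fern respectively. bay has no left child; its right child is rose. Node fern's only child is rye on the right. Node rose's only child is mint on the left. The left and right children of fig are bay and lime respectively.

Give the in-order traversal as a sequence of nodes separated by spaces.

bay mint rose fig lime cedar kale fern rye lily elm iris

In-order visits the left subtree, then the node, then the right subtree.
At lily: go left to kale.
  At kale: go left to fig.
    At fig: go left to bay.
      At bay: no left child.
      Visit bay.
      At bay: go right to rose.
        At rose: go left to mint.
          mint is a leaf — visit mint.
        Visit rose.
        At rose: no right child.
    Visit fig.
    At fig: go right to lime.
      At lime: no left child.
      Visit lime.
      At lime: go right to cedar.
        cedar is a leaf — visit cedar.
  Visit kale.
  At kale: go right to fern.
    At fern: no left child.
    Visit fern.
    At fern: go right to rye.
      rye is a leaf — visit rye.
Visit lily.
At lily: go right to elm.
  At elm: no left child.
  Visit elm.
  At elm: go right to iris.
    iris is a leaf — visit iris.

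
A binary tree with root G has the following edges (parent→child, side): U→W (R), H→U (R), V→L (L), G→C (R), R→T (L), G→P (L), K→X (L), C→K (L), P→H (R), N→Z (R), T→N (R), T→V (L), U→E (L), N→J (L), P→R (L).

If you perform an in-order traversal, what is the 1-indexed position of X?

14

In-order visits the left subtree, then the node, then the right subtree.
At G: go left to P.
  At P: go left to R.
    At R: go left to T.
      At T: go left to V.
        At V: go left to L.
          L is a leaf — visit L.
        Visit V.
        At V: no right child.
      Visit T.
      At T: go right to N.
        At N: go left to J.
          J is a leaf — visit J.
        Visit N.
        At N: go right to Z.
          Z is a leaf — visit Z.
    Visit R.
    At R: no right child.
  Visit P.
  At P: go right to H.
    At H: no left child.
    Visit H.
    At H: go right to U.
      At U: go left to E.
        E is a leaf — visit E.
      Visit U.
      At U: go right to W.
        W is a leaf — visit W.
Visit G.
At G: go right to C.
  At C: go left to K.
    At K: go left to X.
      X is a leaf — visit X.
    Visit K.
    At K: no right child.
  Visit C.
  At C: no right child.
Full in-order sequence: L, V, T, J, N, Z, R, P, H, E, U, W, G, X, K, C.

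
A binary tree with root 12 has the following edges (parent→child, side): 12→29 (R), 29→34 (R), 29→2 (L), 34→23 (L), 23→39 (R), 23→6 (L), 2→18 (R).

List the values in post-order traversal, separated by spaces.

18 2 6 39 23 34 29 12

Post-order visits the left subtree, then the right subtree, then the node.
At 12: no left child.
At 12: go right to 29.
  At 29: go left to 2.
    At 2: no left child.
    At 2: go right to 18.
      18 is a leaf — visit 18.
    Visit 2.
  At 29: go right to 34.
    At 34: go left to 23.
      At 23: go left to 6.
        6 is a leaf — visit 6.
      At 23: go right to 39.
        39 is a leaf — visit 39.
      Visit 23.
    At 34: no right child.
    Visit 34.
  Visit 29.
Visit 12.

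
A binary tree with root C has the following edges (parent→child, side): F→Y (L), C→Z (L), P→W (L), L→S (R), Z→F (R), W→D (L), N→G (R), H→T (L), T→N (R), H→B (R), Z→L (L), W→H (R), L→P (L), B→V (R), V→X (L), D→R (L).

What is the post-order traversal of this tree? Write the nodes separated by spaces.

Post-order visits the left subtree, then the right subtree, then the node.
At C: go left to Z.
  At Z: go left to L.
    At L: go left to P.
      At P: go left to W.
        At W: go left to D.
          At D: go left to R.
            R is a leaf — visit R.
          At D: no right child.
          Visit D.
        At W: go right to H.
          At H: go left to T.
            At T: no left child.
            At T: go right to N.
              At N: no left child.
              At N: go right to G.
                G is a leaf — visit G.
              Visit N.
            Visit T.
          At H: go right to B.
            At B: no left child.
            At B: go right to V.
              At V: go left to X.
                X is a leaf — visit X.
              At V: no right child.
              Visit V.
            Visit B.
          Visit H.
        Visit W.
      At P: no right child.
      Visit P.
    At L: go right to S.
      S is a leaf — visit S.
    Visit L.
  At Z: go right to F.
    At F: go left to Y.
      Y is a leaf — visit Y.
    At F: no right child.
    Visit F.
  Visit Z.
At C: no right child.
Visit C.

R D G N T X V B H W P S L Y F Z C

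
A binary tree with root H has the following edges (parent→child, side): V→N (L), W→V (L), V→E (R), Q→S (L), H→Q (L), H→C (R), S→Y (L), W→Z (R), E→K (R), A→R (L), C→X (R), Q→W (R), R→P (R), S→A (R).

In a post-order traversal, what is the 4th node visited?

Post-order visits the left subtree, then the right subtree, then the node.
At H: go left to Q.
  At Q: go left to S.
    At S: go left to Y.
      Y is a leaf — visit Y.
    At S: go right to A.
      At A: go left to R.
        At R: no left child.
        At R: go right to P.
          P is a leaf — visit P.
        Visit R.
      At A: no right child.
      Visit A.
    Visit S.
  At Q: go right to W.
    At W: go left to V.
      At V: go left to N.
        N is a leaf — visit N.
      At V: go right to E.
        At E: no left child.
        At E: go right to K.
          K is a leaf — visit K.
        Visit E.
      Visit V.
    At W: go right to Z.
      Z is a leaf — visit Z.
    Visit W.
  Visit Q.
At H: go right to C.
  At C: no left child.
  At C: go right to X.
    X is a leaf — visit X.
  Visit C.
Visit H.
Full post-order sequence: Y, P, R, A, S, N, K, E, V, Z, W, Q, X, C, H.

A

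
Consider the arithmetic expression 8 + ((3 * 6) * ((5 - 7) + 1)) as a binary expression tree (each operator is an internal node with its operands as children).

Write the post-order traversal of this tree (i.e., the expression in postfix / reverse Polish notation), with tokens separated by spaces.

Post-order on an expression tree gives postfix notation: for each operator, emit left operand, right operand, then the operator.

8 3 6 * 5 7 - 1 + * +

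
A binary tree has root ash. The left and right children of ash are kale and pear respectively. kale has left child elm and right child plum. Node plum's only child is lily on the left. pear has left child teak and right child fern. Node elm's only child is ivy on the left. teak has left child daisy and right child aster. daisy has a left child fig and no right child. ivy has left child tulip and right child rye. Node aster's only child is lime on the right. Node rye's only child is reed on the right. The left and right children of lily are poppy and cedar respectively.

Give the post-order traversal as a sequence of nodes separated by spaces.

tulip reed rye ivy elm poppy cedar lily plum kale fig daisy lime aster teak fern pear ash

Post-order visits the left subtree, then the right subtree, then the node.
At ash: go left to kale.
  At kale: go left to elm.
    At elm: go left to ivy.
      At ivy: go left to tulip.
        tulip is a leaf — visit tulip.
      At ivy: go right to rye.
        At rye: no left child.
        At rye: go right to reed.
          reed is a leaf — visit reed.
        Visit rye.
      Visit ivy.
    At elm: no right child.
    Visit elm.
  At kale: go right to plum.
    At plum: go left to lily.
      At lily: go left to poppy.
        poppy is a leaf — visit poppy.
      At lily: go right to cedar.
        cedar is a leaf — visit cedar.
      Visit lily.
    At plum: no right child.
    Visit plum.
  Visit kale.
At ash: go right to pear.
  At pear: go left to teak.
    At teak: go left to daisy.
      At daisy: go left to fig.
        fig is a leaf — visit fig.
      At daisy: no right child.
      Visit daisy.
    At teak: go right to aster.
      At aster: no left child.
      At aster: go right to lime.
        lime is a leaf — visit lime.
      Visit aster.
    Visit teak.
  At pear: go right to fern.
    fern is a leaf — visit fern.
  Visit pear.
Visit ash.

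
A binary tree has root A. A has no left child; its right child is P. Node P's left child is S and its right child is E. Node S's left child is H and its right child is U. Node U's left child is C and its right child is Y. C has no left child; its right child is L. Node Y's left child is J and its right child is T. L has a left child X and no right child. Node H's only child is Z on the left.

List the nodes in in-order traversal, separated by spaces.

In-order visits the left subtree, then the node, then the right subtree.
At A: no left child.
Visit A.
At A: go right to P.
  At P: go left to S.
    At S: go left to H.
      At H: go left to Z.
        Z is a leaf — visit Z.
      Visit H.
      At H: no right child.
    Visit S.
    At S: go right to U.
      At U: go left to C.
        At C: no left child.
        Visit C.
        At C: go right to L.
          At L: go left to X.
            X is a leaf — visit X.
          Visit L.
          At L: no right child.
      Visit U.
      At U: go right to Y.
        At Y: go left to J.
          J is a leaf — visit J.
        Visit Y.
        At Y: go right to T.
          T is a leaf — visit T.
  Visit P.
  At P: go right to E.
    E is a leaf — visit E.

A Z H S C X L U J Y T P E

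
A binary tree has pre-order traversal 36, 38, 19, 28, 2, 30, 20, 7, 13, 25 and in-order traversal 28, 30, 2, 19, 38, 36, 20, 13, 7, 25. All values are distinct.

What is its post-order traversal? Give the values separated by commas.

The first element of pre-order is the root; it splits in-order into left and right subtrees.
Root 36: left subtree has 5 nodes {28, 30, 2, 19, 38}, right has 4 {20, 13, 7, 25}.
  Root 38: left subtree has 4 nodes {28, 30, 2, 19}, right has 0 { }.
    Root 19: left subtree has 3 nodes {28, 30, 2}, right has 0 { }.
      Root 28: left subtree has 0 nodes { }, right has 2 {30, 2}.
        Root 2: left subtree has 1 node {30}, right has 0 { }.
  Root 20: left subtree has 0 nodes { }, right has 3 {13, 7, 25}.
    Root 7: left subtree has 1 node {13}, right has 1 {25}.

30, 2, 28, 19, 38, 13, 25, 7, 20, 36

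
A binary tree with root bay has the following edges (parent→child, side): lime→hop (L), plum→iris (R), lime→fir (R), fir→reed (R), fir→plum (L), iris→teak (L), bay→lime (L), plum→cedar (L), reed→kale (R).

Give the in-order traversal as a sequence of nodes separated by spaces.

In-order visits the left subtree, then the node, then the right subtree.
At bay: go left to lime.
  At lime: go left to hop.
    hop is a leaf — visit hop.
  Visit lime.
  At lime: go right to fir.
    At fir: go left to plum.
      At plum: go left to cedar.
        cedar is a leaf — visit cedar.
      Visit plum.
      At plum: go right to iris.
        At iris: go left to teak.
          teak is a leaf — visit teak.
        Visit iris.
        At iris: no right child.
    Visit fir.
    At fir: go right to reed.
      At reed: no left child.
      Visit reed.
      At reed: go right to kale.
        kale is a leaf — visit kale.
Visit bay.
At bay: no right child.

hop lime cedar plum teak iris fir reed kale bay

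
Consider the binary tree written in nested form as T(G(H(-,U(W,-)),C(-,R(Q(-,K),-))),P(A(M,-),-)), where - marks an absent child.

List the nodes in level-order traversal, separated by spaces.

Level-order visits nodes level by level from the root, left to right within each level.
Level 0: T
Level 1: G, P
Level 2: H, C, A
Level 3: U, R, M
Level 4: W, Q
Level 5: K

T G P H C A U R M W Q K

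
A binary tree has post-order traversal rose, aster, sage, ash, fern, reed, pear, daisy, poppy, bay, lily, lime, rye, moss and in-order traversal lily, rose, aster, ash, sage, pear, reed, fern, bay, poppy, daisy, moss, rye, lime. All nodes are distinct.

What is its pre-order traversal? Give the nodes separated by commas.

moss, lily, bay, pear, ash, aster, rose, sage, reed, fern, poppy, daisy, rye, lime

The last element of post-order is the root; it splits in-order into left and right subtrees.
Root moss: left subtree has 11 nodes {lily, rose, aster, ash, sage, pear, reed, fern, bay, poppy, daisy}, right has 2 {rye, lime}.
  Root lily: left subtree has 0 nodes { }, right has 10 {rose, aster, ash, sage, pear, reed, fern, bay, poppy, daisy}.
    Root bay: left subtree has 7 nodes {rose, aster, ash, sage, pear, reed, fern}, right has 2 {poppy, daisy}.
      Root pear: left subtree has 4 nodes {rose, aster, ash, sage}, right has 2 {reed, fern}.
        Root ash: left subtree has 2 nodes {rose, aster}, right has 1 {sage}.
          Root aster: left subtree has 1 node {rose}, right has 0 { }.
        Root reed: left subtree has 0 nodes { }, right has 1 {fern}.
      Root poppy: left subtree has 0 nodes { }, right has 1 {daisy}.
  Root rye: left subtree has 0 nodes { }, right has 1 {lime}.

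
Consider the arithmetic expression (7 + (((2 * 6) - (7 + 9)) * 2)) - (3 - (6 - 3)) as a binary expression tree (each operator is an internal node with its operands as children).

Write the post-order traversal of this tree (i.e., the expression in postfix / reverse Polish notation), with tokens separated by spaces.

7 2 6 * 7 9 + - 2 * + 3 6 3 - - -

Post-order on an expression tree gives postfix notation: for each operator, emit left operand, right operand, then the operator.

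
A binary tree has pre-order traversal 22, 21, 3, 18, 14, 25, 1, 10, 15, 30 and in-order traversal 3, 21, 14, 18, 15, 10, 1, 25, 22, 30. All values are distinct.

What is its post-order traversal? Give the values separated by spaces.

The first element of pre-order is the root; it splits in-order into left and right subtrees.
Root 22: left subtree has 8 nodes {3, 21, 14, 18, 15, 10, 1, 25}, right has 1 {30}.
  Root 21: left subtree has 1 node {3}, right has 6 {14, 18, 15, 10, 1, 25}.
    Root 18: left subtree has 1 node {14}, right has 4 {15, 10, 1, 25}.
      Root 25: left subtree has 3 nodes {15, 10, 1}, right has 0 { }.
        Root 1: left subtree has 2 nodes {15, 10}, right has 0 { }.
          Root 10: left subtree has 1 node {15}, right has 0 { }.

3 14 15 10 1 25 18 21 30 22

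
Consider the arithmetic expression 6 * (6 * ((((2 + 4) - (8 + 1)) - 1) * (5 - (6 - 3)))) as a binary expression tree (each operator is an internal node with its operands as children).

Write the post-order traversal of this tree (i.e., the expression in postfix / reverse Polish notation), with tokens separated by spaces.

6 6 2 4 + 8 1 + - 1 - 5 6 3 - - * * *

Post-order on an expression tree gives postfix notation: for each operator, emit left operand, right operand, then the operator.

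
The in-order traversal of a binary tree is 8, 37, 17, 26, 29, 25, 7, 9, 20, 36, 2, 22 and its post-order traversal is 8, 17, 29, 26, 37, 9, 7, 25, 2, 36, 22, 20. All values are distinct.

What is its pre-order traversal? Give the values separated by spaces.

20 25 37 8 26 17 29 7 9 22 36 2

The last element of post-order is the root; it splits in-order into left and right subtrees.
Root 20: left subtree has 8 nodes {8, 37, 17, 26, 29, 25, 7, 9}, right has 3 {36, 2, 22}.
  Root 25: left subtree has 5 nodes {8, 37, 17, 26, 29}, right has 2 {7, 9}.
    Root 37: left subtree has 1 node {8}, right has 3 {17, 26, 29}.
      Root 26: left subtree has 1 node {17}, right has 1 {29}.
    Root 7: left subtree has 0 nodes { }, right has 1 {9}.
  Root 22: left subtree has 2 nodes {36, 2}, right has 0 { }.
    Root 36: left subtree has 0 nodes { }, right has 1 {2}.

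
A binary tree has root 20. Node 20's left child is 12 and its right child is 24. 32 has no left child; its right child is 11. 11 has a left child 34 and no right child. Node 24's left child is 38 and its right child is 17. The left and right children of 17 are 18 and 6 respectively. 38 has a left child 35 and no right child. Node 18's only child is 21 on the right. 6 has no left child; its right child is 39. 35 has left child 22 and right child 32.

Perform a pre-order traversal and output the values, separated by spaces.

20 12 24 38 35 22 32 11 34 17 18 21 6 39

Pre-order visits the node, then its left subtree, then its right subtree.
Visit 20.
At 20: go left to 12.
  12 is a leaf — visit 12.
At 20: go right to 24.
  Visit 24.
  At 24: go left to 38.
    Visit 38.
    At 38: go left to 35.
      Visit 35.
      At 35: go left to 22.
        22 is a leaf — visit 22.
      At 35: go right to 32.
        Visit 32.
        At 32: no left child.
        At 32: go right to 11.
          Visit 11.
          At 11: go left to 34.
            34 is a leaf — visit 34.
          At 11: no right child.
    At 38: no right child.
  At 24: go right to 17.
    Visit 17.
    At 17: go left to 18.
      Visit 18.
      At 18: no left child.
      At 18: go right to 21.
        21 is a leaf — visit 21.
    At 17: go right to 6.
      Visit 6.
      At 6: no left child.
      At 6: go right to 39.
        39 is a leaf — visit 39.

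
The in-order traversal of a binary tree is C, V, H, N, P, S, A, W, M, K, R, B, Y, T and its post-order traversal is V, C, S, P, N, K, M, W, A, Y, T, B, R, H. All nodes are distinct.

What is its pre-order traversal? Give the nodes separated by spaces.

The last element of post-order is the root; it splits in-order into left and right subtrees.
Root H: left subtree has 2 nodes {C, V}, right has 11 {N, P, S, A, W, M, K, R, B, Y, T}.
  Root C: left subtree has 0 nodes { }, right has 1 {V}.
  Root R: left subtree has 7 nodes {N, P, S, A, W, M, K}, right has 3 {B, Y, T}.
    Root A: left subtree has 3 nodes {N, P, S}, right has 3 {W, M, K}.
      Root N: left subtree has 0 nodes { }, right has 2 {P, S}.
        Root P: left subtree has 0 nodes { }, right has 1 {S}.
      Root W: left subtree has 0 nodes { }, right has 2 {M, K}.
        Root M: left subtree has 0 nodes { }, right has 1 {K}.
    Root B: left subtree has 0 nodes { }, right has 2 {Y, T}.
      Root T: left subtree has 1 node {Y}, right has 0 { }.

H C V R A N P S W M K B T Y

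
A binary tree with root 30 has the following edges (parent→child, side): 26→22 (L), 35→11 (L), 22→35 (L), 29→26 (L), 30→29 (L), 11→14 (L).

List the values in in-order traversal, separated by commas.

14, 11, 35, 22, 26, 29, 30

In-order visits the left subtree, then the node, then the right subtree.
At 30: go left to 29.
  At 29: go left to 26.
    At 26: go left to 22.
      At 22: go left to 35.
        At 35: go left to 11.
          At 11: go left to 14.
            14 is a leaf — visit 14.
          Visit 11.
          At 11: no right child.
        Visit 35.
        At 35: no right child.
      Visit 22.
      At 22: no right child.
    Visit 26.
    At 26: no right child.
  Visit 29.
  At 29: no right child.
Visit 30.
At 30: no right child.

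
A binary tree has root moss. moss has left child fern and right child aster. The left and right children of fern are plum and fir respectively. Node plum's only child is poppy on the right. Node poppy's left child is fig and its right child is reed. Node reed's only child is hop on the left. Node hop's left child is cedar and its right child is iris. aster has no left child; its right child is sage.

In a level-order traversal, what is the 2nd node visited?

Level-order visits nodes level by level from the root, left to right within each level.
Level 0: moss
Level 1: fern, aster
Level 2: plum, fir, sage
Level 3: poppy
Level 4: fig, reed
Level 5: hop
Level 6: cedar, iris
Full level-order sequence: moss, fern, aster, plum, fir, sage, poppy, fig, reed, hop, cedar, iris.

fern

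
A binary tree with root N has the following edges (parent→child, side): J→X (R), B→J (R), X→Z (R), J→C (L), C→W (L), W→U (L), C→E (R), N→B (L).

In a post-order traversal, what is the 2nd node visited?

W

Post-order visits the left subtree, then the right subtree, then the node.
At N: go left to B.
  At B: no left child.
  At B: go right to J.
    At J: go left to C.
      At C: go left to W.
        At W: go left to U.
          U is a leaf — visit U.
        At W: no right child.
        Visit W.
      At C: go right to E.
        E is a leaf — visit E.
      Visit C.
    At J: go right to X.
      At X: no left child.
      At X: go right to Z.
        Z is a leaf — visit Z.
      Visit X.
    Visit J.
  Visit B.
At N: no right child.
Visit N.
Full post-order sequence: U, W, E, C, Z, X, J, B, N.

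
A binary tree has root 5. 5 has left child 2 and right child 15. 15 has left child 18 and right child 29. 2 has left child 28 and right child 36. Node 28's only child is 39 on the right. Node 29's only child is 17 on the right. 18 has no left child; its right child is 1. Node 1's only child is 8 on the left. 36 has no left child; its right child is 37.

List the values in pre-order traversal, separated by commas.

Pre-order visits the node, then its left subtree, then its right subtree.
Visit 5.
At 5: go left to 2.
  Visit 2.
  At 2: go left to 28.
    Visit 28.
    At 28: no left child.
    At 28: go right to 39.
      39 is a leaf — visit 39.
  At 2: go right to 36.
    Visit 36.
    At 36: no left child.
    At 36: go right to 37.
      37 is a leaf — visit 37.
At 5: go right to 15.
  Visit 15.
  At 15: go left to 18.
    Visit 18.
    At 18: no left child.
    At 18: go right to 1.
      Visit 1.
      At 1: go left to 8.
        8 is a leaf — visit 8.
      At 1: no right child.
  At 15: go right to 29.
    Visit 29.
    At 29: no left child.
    At 29: go right to 17.
      17 is a leaf — visit 17.

5, 2, 28, 39, 36, 37, 15, 18, 1, 8, 29, 17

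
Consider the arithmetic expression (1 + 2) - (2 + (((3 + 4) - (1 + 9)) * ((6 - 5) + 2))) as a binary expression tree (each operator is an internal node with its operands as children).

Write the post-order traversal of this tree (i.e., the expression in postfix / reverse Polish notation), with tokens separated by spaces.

Post-order on an expression tree gives postfix notation: for each operator, emit left operand, right operand, then the operator.

1 2 + 2 3 4 + 1 9 + - 6 5 - 2 + * + -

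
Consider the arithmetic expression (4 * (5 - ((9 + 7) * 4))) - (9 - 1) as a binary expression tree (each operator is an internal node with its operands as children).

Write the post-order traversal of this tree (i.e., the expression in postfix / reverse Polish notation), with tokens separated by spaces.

4 5 9 7 + 4 * - * 9 1 - -

Post-order on an expression tree gives postfix notation: for each operator, emit left operand, right operand, then the operator.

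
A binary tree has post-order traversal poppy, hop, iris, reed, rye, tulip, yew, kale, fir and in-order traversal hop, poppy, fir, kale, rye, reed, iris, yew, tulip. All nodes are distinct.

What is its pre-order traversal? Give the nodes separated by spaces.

fir hop poppy kale yew rye reed iris tulip

The last element of post-order is the root; it splits in-order into left and right subtrees.
Root fir: left subtree has 2 nodes {hop, poppy}, right has 6 {kale, rye, reed, iris, yew, tulip}.
  Root hop: left subtree has 0 nodes { }, right has 1 {poppy}.
  Root kale: left subtree has 0 nodes { }, right has 5 {rye, reed, iris, yew, tulip}.
    Root yew: left subtree has 3 nodes {rye, reed, iris}, right has 1 {tulip}.
      Root rye: left subtree has 0 nodes { }, right has 2 {reed, iris}.
        Root reed: left subtree has 0 nodes { }, right has 1 {iris}.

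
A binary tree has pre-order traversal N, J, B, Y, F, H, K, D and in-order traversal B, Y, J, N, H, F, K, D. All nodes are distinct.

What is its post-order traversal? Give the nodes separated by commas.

Y, B, J, H, D, K, F, N

The first element of pre-order is the root; it splits in-order into left and right subtrees.
Root N: left subtree has 3 nodes {B, Y, J}, right has 4 {H, F, K, D}.
  Root J: left subtree has 2 nodes {B, Y}, right has 0 { }.
    Root B: left subtree has 0 nodes { }, right has 1 {Y}.
  Root F: left subtree has 1 node {H}, right has 2 {K, D}.
    Root K: left subtree has 0 nodes { }, right has 1 {D}.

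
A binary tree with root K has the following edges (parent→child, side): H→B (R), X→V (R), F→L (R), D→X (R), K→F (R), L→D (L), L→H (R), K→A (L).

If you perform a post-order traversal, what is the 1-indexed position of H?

Post-order visits the left subtree, then the right subtree, then the node.
At K: go left to A.
  A is a leaf — visit A.
At K: go right to F.
  At F: no left child.
  At F: go right to L.
    At L: go left to D.
      At D: no left child.
      At D: go right to X.
        At X: no left child.
        At X: go right to V.
          V is a leaf — visit V.
        Visit X.
      Visit D.
    At L: go right to H.
      At H: no left child.
      At H: go right to B.
        B is a leaf — visit B.
      Visit H.
    Visit L.
  Visit F.
Visit K.
Full post-order sequence: A, V, X, D, B, H, L, F, K.

6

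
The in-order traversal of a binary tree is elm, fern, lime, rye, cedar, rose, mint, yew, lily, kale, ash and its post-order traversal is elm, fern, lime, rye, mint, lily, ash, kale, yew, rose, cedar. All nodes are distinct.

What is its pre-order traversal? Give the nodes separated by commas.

cedar, rye, lime, fern, elm, rose, yew, mint, kale, lily, ash

The last element of post-order is the root; it splits in-order into left and right subtrees.
Root cedar: left subtree has 4 nodes {elm, fern, lime, rye}, right has 6 {rose, mint, yew, lily, kale, ash}.
  Root rye: left subtree has 3 nodes {elm, fern, lime}, right has 0 { }.
    Root lime: left subtree has 2 nodes {elm, fern}, right has 0 { }.
      Root fern: left subtree has 1 node {elm}, right has 0 { }.
  Root rose: left subtree has 0 nodes { }, right has 5 {mint, yew, lily, kale, ash}.
    Root yew: left subtree has 1 node {mint}, right has 3 {lily, kale, ash}.
      Root kale: left subtree has 1 node {lily}, right has 1 {ash}.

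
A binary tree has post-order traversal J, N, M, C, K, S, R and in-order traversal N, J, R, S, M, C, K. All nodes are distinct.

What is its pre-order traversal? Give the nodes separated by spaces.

R N J S K C M

The last element of post-order is the root; it splits in-order into left and right subtrees.
Root R: left subtree has 2 nodes {N, J}, right has 4 {S, M, C, K}.
  Root N: left subtree has 0 nodes { }, right has 1 {J}.
  Root S: left subtree has 0 nodes { }, right has 3 {M, C, K}.
    Root K: left subtree has 2 nodes {M, C}, right has 0 { }.
      Root C: left subtree has 1 node {M}, right has 0 { }.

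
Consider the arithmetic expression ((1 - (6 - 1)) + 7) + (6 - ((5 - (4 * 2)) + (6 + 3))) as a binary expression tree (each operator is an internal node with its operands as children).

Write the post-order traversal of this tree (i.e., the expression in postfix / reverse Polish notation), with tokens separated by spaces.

Post-order on an expression tree gives postfix notation: for each operator, emit left operand, right operand, then the operator.

1 6 1 - - 7 + 6 5 4 2 * - 6 3 + + - +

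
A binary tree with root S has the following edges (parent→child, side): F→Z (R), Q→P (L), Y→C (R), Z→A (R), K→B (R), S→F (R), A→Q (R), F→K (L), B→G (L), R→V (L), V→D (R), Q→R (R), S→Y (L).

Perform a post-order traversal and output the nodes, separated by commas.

C, Y, G, B, K, P, D, V, R, Q, A, Z, F, S

Post-order visits the left subtree, then the right subtree, then the node.
At S: go left to Y.
  At Y: no left child.
  At Y: go right to C.
    C is a leaf — visit C.
  Visit Y.
At S: go right to F.
  At F: go left to K.
    At K: no left child.
    At K: go right to B.
      At B: go left to G.
        G is a leaf — visit G.
      At B: no right child.
      Visit B.
    Visit K.
  At F: go right to Z.
    At Z: no left child.
    At Z: go right to A.
      At A: no left child.
      At A: go right to Q.
        At Q: go left to P.
          P is a leaf — visit P.
        At Q: go right to R.
          At R: go left to V.
            At V: no left child.
            At V: go right to D.
              D is a leaf — visit D.
            Visit V.
          At R: no right child.
          Visit R.
        Visit Q.
      Visit A.
    Visit Z.
  Visit F.
Visit S.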